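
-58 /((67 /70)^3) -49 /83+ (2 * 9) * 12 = 3726139677 /24963329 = 149.26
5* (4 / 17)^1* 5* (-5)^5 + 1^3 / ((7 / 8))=-2187364 / 119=-18381.21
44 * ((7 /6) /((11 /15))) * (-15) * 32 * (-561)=18849600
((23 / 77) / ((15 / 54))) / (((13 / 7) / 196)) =81144 / 715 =113.49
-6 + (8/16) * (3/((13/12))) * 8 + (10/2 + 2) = 157/13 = 12.08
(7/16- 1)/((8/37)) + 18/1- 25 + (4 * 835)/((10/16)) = 682803/128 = 5334.40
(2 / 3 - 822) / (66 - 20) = -1232 / 69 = -17.86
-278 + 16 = -262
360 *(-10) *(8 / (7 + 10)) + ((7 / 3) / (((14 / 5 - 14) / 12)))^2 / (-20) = -460885 / 272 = -1694.43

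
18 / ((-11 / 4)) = -72 / 11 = -6.55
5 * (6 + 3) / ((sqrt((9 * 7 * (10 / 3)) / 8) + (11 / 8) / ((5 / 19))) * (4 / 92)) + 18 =8682858 / 1681 - 828000 * sqrt(105) / 1681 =118.01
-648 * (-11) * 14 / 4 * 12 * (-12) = -3592512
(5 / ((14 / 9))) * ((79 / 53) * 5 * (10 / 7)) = 34.22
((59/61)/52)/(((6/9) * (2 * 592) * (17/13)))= 0.00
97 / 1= 97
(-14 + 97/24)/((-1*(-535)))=-0.02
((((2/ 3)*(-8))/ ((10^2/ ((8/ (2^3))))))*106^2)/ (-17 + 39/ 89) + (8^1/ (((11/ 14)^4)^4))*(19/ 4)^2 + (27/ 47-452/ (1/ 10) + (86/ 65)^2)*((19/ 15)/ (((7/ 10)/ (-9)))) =82165.20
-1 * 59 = -59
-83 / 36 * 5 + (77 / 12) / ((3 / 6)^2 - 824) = -1368349 / 118620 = -11.54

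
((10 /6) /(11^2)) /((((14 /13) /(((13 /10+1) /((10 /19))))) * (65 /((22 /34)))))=437 /785400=0.00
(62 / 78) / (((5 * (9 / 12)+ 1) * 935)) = 124 / 692835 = 0.00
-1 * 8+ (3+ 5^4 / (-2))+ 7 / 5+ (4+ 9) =-3031 / 10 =-303.10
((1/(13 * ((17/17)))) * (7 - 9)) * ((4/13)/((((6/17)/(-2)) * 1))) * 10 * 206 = 280160/507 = 552.58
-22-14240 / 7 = -14394 / 7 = -2056.29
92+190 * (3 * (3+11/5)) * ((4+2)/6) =3056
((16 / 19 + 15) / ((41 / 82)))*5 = 158.42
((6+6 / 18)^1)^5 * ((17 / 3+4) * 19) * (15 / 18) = 6821652745 / 4374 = 1559591.39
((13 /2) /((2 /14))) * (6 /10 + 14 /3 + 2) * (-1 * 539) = -178211.37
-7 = -7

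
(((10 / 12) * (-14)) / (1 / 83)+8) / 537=-2881 / 1611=-1.79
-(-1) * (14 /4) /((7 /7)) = 7 /2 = 3.50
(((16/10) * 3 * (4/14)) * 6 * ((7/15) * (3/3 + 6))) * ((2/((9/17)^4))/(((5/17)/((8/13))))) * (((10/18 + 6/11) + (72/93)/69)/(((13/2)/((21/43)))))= 5593196654015488/46743090805125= 119.66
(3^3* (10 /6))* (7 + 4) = 495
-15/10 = -3/2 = -1.50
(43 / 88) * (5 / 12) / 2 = 215 / 2112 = 0.10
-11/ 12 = -0.92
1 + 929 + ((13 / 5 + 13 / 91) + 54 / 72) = 130689 / 140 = 933.49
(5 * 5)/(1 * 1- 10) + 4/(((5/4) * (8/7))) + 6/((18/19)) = 286/45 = 6.36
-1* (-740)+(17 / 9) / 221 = 86581 / 117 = 740.01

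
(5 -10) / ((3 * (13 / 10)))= -50 / 39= -1.28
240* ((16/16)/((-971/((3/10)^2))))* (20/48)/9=-1/971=-0.00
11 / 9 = 1.22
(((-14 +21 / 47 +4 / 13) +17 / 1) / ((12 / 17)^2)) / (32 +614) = 19499 / 1671696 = 0.01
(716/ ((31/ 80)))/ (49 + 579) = 14320/ 4867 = 2.94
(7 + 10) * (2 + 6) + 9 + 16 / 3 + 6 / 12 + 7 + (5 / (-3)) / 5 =315 / 2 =157.50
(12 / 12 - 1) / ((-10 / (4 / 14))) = 0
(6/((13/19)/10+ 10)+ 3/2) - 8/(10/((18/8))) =5661/19130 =0.30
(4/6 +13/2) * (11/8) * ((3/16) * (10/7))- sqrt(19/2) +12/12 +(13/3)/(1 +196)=1938899/529536- sqrt(38)/2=0.58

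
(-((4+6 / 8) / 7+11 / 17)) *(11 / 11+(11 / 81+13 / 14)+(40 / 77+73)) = -594927623 / 5937624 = -100.20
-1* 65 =-65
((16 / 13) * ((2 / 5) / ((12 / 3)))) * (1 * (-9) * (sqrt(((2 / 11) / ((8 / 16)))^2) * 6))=-1728 / 715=-2.42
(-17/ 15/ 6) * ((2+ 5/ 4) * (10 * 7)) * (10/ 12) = -7735/ 216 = -35.81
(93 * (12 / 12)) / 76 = 93 / 76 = 1.22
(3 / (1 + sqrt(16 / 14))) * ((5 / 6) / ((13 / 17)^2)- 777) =5505031 / 338- 786433 * sqrt(14) / 169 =-1124.54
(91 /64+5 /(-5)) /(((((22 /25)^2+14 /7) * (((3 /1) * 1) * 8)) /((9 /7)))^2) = 10546875 /67051995136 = 0.00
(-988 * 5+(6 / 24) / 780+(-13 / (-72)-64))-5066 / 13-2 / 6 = -50486387 / 9360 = -5393.84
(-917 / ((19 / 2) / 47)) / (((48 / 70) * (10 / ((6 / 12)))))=-301693 / 912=-330.80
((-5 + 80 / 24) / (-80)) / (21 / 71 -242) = -71 / 823728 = -0.00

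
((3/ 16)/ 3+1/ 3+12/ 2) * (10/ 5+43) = 4605/ 16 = 287.81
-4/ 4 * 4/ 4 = -1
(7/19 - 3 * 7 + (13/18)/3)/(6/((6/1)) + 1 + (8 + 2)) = -20921/12312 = -1.70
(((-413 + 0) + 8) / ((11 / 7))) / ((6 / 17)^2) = -91035 / 44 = -2068.98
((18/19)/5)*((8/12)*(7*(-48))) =-4032/95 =-42.44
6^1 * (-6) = -36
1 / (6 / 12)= 2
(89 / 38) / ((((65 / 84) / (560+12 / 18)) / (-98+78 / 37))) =-162726.75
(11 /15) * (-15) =-11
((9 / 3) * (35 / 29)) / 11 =105 / 319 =0.33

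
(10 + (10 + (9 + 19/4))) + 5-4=139/4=34.75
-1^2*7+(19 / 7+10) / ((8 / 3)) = -2.23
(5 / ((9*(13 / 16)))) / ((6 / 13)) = 40 / 27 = 1.48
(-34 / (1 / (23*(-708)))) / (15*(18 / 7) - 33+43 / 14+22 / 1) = 2583728 / 143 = 18068.03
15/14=1.07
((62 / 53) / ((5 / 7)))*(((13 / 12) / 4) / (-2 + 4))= 2821 / 12720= 0.22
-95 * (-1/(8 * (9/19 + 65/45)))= 16245/2624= 6.19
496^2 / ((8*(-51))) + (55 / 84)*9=-852641 / 1428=-597.09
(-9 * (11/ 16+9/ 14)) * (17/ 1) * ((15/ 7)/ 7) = -341955/ 5488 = -62.31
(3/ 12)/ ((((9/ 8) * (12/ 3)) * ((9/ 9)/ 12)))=2/ 3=0.67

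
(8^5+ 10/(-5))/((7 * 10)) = 16383/35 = 468.09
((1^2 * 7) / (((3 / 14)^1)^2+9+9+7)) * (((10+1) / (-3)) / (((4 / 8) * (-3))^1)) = 30184 / 44181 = 0.68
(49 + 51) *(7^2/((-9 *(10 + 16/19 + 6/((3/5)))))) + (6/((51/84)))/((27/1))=-390131/15147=-25.76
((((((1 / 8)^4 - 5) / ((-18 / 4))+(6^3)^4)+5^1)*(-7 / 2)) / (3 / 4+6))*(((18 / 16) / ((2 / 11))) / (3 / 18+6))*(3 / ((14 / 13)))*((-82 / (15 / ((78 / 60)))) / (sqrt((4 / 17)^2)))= 51987584040969183893 / 545587200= 95287396846.86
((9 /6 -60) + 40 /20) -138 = -389 /2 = -194.50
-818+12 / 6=-816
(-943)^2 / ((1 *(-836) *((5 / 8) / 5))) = -1778498 / 209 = -8509.56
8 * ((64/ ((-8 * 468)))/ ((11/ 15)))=-0.19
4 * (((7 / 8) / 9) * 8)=28 / 9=3.11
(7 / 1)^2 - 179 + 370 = 240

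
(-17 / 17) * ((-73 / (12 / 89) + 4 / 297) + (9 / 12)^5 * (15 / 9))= 164535587 / 304128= 541.01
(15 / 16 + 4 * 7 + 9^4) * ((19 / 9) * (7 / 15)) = 14023387 / 2160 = 6492.31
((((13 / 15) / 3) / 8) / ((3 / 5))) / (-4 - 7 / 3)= -13 / 1368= -0.01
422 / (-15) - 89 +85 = -482 / 15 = -32.13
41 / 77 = 0.53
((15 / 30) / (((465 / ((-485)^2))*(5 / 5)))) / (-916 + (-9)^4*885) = 47045 / 1079835834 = 0.00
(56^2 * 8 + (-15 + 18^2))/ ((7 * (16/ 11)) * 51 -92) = 279367/ 4700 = 59.44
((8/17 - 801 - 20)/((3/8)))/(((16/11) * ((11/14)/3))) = -97643/17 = -5743.71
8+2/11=90/11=8.18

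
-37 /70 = -0.53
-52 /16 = -13 /4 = -3.25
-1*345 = -345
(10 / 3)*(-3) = -10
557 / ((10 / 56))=15596 / 5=3119.20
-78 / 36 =-13 / 6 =-2.17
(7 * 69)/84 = 23/4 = 5.75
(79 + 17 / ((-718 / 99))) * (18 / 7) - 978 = -1962363 / 2513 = -780.88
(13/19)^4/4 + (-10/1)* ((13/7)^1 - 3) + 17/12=35304035/2736741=12.90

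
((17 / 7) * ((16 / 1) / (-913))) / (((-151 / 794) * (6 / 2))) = 215968 / 2895123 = 0.07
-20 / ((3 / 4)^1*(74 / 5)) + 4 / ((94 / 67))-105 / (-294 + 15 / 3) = 2129771 / 1507713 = 1.41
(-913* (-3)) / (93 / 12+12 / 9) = 301.54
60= 60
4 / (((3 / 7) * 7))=4 / 3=1.33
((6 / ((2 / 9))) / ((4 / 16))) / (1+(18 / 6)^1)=27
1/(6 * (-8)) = -0.02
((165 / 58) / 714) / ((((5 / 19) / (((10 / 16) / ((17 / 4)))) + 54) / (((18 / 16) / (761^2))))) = 1881 / 13558139937664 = 0.00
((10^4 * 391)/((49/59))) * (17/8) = 490216250/49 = 10004413.27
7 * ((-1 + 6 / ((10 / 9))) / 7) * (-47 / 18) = -517 / 45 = -11.49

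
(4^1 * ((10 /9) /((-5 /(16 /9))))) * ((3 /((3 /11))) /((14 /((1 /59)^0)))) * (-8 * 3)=5632 /189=29.80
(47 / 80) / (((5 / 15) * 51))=47 / 1360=0.03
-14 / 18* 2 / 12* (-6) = 7 / 9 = 0.78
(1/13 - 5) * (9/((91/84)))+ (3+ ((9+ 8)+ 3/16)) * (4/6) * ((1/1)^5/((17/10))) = -66889/2028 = -32.98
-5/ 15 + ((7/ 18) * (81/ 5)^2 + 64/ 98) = 752491/ 7350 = 102.38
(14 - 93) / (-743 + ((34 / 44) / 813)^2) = 25272810684 / 237692383739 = 0.11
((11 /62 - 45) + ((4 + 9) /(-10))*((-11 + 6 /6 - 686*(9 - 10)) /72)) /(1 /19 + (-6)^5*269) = 6046123 /221766693300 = 0.00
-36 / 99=-4 / 11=-0.36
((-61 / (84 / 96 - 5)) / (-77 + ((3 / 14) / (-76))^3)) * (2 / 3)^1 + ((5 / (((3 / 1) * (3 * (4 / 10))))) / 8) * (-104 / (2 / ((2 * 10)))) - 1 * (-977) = 812444981361664 / 1020253972265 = 796.32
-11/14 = -0.79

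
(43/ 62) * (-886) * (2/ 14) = -19049/ 217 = -87.78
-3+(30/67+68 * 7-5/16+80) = 592961/1072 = 553.14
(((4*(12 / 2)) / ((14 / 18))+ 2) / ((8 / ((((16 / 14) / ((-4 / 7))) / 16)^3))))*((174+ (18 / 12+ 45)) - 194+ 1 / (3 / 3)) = -0.22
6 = 6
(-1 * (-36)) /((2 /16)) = 288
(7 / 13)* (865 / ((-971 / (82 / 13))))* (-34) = 16881340 / 164099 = 102.87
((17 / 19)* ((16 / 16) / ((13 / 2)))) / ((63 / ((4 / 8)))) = 17 / 15561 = 0.00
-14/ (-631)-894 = -564100/ 631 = -893.98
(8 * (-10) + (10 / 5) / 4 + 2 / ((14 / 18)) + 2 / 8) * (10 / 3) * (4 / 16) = -10735 / 168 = -63.90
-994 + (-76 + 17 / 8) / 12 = -1000.16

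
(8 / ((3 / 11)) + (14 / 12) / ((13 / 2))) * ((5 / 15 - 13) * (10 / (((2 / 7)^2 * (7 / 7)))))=-5357905 / 117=-45794.06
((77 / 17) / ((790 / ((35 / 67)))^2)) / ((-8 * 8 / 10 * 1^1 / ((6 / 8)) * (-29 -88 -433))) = 1029 / 2438499496960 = 0.00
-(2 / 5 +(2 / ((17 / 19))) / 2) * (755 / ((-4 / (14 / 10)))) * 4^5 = 34906368 / 85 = 410663.15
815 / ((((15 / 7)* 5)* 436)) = 0.17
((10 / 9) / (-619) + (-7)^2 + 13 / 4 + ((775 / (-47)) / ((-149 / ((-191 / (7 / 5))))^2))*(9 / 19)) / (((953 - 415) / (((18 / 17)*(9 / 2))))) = 8903703739260987 / 21998947999046872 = 0.40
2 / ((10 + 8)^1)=1 / 9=0.11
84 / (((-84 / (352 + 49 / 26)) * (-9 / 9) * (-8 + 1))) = -9201 / 182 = -50.55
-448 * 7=-3136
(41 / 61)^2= 1681 / 3721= 0.45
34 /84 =17 /42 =0.40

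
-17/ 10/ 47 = -17/ 470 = -0.04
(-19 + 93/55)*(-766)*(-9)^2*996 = 58831520832/55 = 1069664015.13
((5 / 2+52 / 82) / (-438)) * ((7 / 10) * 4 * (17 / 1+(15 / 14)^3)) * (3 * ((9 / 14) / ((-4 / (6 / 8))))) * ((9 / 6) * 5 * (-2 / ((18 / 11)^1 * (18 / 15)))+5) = -732786927 / 2102474752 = -0.35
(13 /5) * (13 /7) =169 /35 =4.83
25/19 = 1.32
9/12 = 0.75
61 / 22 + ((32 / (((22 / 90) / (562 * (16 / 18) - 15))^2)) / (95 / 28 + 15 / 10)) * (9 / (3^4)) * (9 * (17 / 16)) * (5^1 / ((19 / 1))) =4526362144613 / 629926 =7185545.83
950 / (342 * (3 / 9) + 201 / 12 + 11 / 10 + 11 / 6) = 57000 / 8021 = 7.11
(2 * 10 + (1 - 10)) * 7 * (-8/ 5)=-616/ 5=-123.20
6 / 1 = 6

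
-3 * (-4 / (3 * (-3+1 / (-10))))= -1.29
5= 5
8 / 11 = 0.73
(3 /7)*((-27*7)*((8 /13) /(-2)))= 324 /13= 24.92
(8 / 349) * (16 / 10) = 64 / 1745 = 0.04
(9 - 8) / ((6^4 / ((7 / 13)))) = 7 / 16848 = 0.00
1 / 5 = 0.20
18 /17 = 1.06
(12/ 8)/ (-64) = -3/ 128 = -0.02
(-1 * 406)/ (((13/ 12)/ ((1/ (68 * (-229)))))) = 0.02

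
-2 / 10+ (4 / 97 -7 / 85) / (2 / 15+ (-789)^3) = -12149066913332 / 60745334592085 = -0.20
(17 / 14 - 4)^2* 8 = 3042 / 49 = 62.08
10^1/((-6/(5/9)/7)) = -175/27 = -6.48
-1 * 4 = -4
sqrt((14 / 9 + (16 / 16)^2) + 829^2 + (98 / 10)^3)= 829.57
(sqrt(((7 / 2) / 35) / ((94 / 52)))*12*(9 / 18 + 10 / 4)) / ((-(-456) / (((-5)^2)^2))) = 375*sqrt(3055) / 1786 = 11.61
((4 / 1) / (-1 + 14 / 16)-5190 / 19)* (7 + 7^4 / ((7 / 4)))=-7995442 / 19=-420812.74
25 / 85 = 5 / 17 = 0.29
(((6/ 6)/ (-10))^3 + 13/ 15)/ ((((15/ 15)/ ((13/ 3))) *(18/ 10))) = 33761/ 16200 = 2.08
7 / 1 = 7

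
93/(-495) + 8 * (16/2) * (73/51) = 256433/2805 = 91.42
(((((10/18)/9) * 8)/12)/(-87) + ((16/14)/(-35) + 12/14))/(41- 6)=4268032/181284075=0.02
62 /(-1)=-62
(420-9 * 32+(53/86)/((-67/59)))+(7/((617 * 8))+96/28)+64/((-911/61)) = 11843615676387/90684868232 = 130.60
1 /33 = 0.03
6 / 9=2 / 3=0.67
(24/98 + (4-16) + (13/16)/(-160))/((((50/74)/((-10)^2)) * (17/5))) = -54582289/106624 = -511.91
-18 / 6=-3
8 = 8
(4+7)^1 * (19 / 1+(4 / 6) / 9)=5665 / 27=209.81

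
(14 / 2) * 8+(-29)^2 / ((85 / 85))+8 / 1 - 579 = 326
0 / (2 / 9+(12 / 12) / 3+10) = 0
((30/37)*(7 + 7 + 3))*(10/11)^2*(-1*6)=-306000/4477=-68.35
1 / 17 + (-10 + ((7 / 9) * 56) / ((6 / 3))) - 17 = -790 / 153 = -5.16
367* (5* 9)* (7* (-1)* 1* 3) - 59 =-346874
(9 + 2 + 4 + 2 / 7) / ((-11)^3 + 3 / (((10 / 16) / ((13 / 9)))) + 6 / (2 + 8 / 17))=-1605 / 138772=-0.01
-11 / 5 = -2.20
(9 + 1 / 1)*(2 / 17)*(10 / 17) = 200 / 289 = 0.69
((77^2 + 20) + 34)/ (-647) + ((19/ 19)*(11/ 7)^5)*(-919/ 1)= -95860353524/ 10874129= -8815.45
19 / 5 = 3.80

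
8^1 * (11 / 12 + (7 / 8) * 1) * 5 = 215 / 3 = 71.67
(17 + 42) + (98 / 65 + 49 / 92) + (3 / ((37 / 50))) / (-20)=60.84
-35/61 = -0.57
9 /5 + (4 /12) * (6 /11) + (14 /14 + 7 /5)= 241 /55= 4.38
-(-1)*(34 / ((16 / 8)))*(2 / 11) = 3.09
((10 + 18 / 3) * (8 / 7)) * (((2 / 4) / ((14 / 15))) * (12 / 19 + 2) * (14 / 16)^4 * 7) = 128625 / 1216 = 105.78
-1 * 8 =-8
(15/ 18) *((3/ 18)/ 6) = 0.02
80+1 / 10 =801 / 10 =80.10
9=9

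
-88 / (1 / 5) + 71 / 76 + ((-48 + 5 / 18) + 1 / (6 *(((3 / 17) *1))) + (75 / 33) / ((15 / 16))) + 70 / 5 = -3531911 / 7524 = -469.42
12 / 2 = 6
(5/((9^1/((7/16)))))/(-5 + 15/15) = -35/576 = -0.06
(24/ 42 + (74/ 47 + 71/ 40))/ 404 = 0.01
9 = 9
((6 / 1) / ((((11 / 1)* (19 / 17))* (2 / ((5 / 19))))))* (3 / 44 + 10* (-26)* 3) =-8750835 / 174724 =-50.08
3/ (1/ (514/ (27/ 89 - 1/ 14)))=1921332/ 289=6648.21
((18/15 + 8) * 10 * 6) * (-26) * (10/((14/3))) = -215280/7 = -30754.29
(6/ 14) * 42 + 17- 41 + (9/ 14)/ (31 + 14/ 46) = -6697/ 1120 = -5.98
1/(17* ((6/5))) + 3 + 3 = 6.05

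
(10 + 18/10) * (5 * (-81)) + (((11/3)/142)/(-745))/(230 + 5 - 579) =-521748663109/109175280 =-4779.00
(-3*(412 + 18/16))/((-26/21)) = 1001.03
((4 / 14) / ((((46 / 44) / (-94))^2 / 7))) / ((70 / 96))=410555904 / 18515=22174.23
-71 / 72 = -0.99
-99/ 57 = -33/ 19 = -1.74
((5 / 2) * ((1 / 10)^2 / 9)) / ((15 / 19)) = 19 / 5400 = 0.00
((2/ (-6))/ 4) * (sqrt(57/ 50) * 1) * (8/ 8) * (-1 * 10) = sqrt(114)/ 12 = 0.89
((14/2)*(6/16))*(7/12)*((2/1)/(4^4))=49/4096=0.01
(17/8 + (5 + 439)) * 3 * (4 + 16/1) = 53535/2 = 26767.50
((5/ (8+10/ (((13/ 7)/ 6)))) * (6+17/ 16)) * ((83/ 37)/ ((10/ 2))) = 121927/ 310208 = 0.39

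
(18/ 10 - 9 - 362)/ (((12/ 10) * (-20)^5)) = 923/ 9600000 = 0.00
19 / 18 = 1.06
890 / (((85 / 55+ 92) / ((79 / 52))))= 386705 / 26754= 14.45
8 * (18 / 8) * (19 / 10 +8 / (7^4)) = 411291 / 12005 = 34.26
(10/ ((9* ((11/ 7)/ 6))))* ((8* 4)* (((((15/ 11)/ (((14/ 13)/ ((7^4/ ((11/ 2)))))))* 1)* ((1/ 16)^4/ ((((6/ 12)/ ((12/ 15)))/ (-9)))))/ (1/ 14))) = -9832095/ 42592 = -230.84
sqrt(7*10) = sqrt(70) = 8.37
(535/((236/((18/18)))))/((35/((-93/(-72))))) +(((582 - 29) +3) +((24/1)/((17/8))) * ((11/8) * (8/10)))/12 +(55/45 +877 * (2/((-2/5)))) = -43841291413/10110240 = -4336.33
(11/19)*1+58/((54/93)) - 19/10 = 168551/1710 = 98.57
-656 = -656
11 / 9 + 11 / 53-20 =-8858 / 477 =-18.57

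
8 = 8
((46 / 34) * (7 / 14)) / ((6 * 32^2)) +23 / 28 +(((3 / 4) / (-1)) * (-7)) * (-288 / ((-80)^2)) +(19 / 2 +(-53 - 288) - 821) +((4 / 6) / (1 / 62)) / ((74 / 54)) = -1517284292803 / 1352601600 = -1121.75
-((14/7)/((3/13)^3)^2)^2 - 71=-175357900.92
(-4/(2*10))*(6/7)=-6/35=-0.17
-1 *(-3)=3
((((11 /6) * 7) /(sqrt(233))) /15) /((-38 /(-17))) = 1309 * sqrt(233) /796860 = 0.03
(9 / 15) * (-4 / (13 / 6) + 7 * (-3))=-891 / 65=-13.71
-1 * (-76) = 76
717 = 717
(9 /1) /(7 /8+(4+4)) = 72 /71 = 1.01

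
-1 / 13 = -0.08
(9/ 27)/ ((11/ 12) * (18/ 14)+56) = 28/ 4803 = 0.01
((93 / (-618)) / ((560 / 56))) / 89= -31 / 183340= -0.00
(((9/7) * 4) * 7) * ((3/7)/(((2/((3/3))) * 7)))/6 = 9/49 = 0.18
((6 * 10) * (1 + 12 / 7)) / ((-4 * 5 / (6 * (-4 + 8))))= -1368 / 7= -195.43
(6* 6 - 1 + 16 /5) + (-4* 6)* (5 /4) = 8.20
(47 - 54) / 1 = -7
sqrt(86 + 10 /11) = 2 * sqrt(2629) /11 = 9.32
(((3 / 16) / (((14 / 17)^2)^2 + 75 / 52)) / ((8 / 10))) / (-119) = -958035 / 925311184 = -0.00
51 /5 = 10.20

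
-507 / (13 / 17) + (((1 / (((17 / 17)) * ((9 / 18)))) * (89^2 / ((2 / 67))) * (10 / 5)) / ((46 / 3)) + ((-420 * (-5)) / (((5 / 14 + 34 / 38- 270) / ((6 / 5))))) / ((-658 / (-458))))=588623391032 / 8586383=68553.13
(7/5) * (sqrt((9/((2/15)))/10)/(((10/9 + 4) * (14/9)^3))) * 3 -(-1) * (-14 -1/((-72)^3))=-13.43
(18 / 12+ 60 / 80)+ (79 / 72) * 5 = 557 / 72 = 7.74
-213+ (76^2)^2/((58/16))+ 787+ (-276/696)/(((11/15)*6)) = 11744218261/1276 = 9203932.81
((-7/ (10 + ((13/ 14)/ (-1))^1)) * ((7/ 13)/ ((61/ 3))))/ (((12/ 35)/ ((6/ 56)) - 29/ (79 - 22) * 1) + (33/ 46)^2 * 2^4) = -310274370/ 165891461333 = -0.00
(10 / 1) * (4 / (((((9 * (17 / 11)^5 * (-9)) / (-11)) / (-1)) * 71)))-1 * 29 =-236873193043 / 8165597607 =-29.01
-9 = -9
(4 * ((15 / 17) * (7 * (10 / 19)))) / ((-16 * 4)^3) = -525 / 10584064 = -0.00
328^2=107584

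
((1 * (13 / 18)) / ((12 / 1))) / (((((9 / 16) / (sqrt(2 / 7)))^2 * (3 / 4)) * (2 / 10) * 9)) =16640 / 413343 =0.04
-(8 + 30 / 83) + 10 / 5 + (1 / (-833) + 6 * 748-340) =286348665 / 69139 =4141.64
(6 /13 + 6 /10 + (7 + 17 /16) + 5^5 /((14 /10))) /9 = 16316423 /65520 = 249.03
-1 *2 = -2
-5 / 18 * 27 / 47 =-15 / 94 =-0.16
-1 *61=-61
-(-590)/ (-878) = -0.67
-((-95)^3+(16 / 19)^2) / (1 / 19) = 309512119 / 19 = 16290111.53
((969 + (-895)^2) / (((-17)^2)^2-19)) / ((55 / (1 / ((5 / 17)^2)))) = 115888133 / 57407625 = 2.02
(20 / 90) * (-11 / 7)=-22 / 63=-0.35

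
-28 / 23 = -1.22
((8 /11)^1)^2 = 64 /121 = 0.53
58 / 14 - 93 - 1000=-7622 / 7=-1088.86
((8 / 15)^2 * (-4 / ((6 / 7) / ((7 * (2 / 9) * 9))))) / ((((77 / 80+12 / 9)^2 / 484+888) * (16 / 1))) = -13877248 / 10609852629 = -0.00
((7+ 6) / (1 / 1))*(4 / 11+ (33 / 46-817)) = -5367115 / 506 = -10606.95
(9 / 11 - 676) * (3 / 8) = -22281 / 88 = -253.19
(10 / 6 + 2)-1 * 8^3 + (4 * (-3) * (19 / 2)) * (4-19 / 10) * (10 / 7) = -2551 / 3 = -850.33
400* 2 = 800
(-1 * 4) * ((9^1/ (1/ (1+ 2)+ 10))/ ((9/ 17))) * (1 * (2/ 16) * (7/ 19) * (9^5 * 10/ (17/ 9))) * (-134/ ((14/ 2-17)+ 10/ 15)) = -1602294615/ 1178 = -1360182.19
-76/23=-3.30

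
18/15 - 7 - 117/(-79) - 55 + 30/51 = -394377/6715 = -58.73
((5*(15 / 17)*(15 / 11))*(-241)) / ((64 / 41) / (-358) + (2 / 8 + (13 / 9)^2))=-128938157100 / 207392537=-621.71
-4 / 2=-2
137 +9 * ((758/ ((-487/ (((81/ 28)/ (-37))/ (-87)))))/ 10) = 10022436083/ 73157140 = 137.00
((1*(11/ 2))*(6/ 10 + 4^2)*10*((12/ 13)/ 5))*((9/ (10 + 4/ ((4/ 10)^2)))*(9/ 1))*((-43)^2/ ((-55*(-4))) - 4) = 19543761/ 11375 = 1718.13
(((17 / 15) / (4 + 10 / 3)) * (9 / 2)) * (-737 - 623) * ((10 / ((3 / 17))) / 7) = -589560 / 77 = -7656.62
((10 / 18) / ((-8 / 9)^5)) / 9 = -3645 / 32768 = -0.11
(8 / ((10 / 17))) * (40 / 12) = 136 / 3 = 45.33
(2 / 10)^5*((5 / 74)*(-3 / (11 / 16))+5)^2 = 146689 / 20706125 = 0.01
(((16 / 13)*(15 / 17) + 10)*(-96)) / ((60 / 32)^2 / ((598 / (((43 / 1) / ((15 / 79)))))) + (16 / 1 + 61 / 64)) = -138485760 / 2379269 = -58.21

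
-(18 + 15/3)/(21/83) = -1909/21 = -90.90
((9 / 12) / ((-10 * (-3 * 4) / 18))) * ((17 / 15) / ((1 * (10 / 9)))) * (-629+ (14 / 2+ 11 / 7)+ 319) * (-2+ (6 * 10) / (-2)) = 193698 / 175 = 1106.85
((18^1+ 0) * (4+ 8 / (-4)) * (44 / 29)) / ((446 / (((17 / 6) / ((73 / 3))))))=6732 / 472091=0.01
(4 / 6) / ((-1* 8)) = -1 / 12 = -0.08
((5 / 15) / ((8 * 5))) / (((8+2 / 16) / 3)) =1 / 325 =0.00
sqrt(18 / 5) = 3 * sqrt(10) / 5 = 1.90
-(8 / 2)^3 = -64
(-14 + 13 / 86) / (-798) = 397 / 22876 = 0.02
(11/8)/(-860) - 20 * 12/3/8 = -10.00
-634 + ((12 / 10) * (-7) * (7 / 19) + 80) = -52924 / 95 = -557.09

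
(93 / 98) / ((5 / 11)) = 1023 / 490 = 2.09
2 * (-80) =-160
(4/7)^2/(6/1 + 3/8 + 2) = 128/3283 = 0.04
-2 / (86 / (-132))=3.07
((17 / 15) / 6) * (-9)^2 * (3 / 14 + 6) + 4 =13871 / 140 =99.08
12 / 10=6 / 5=1.20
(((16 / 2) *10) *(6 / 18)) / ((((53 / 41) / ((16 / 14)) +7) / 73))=1915520 / 8001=239.41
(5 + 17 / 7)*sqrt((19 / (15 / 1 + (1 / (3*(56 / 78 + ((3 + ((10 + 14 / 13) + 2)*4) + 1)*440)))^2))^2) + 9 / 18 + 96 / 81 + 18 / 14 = 9363014727984445 / 756275816746566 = 12.38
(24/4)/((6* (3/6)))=2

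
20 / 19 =1.05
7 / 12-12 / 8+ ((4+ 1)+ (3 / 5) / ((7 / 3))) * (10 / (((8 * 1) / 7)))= 541 / 12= 45.08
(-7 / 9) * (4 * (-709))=19852 / 9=2205.78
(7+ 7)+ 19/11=173/11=15.73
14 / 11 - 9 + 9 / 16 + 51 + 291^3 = 4337029811 / 176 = 24642214.84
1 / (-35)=-1 / 35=-0.03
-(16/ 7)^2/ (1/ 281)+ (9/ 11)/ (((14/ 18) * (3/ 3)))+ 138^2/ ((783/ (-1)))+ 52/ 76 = -1490.67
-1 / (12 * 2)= -1 / 24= -0.04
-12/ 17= -0.71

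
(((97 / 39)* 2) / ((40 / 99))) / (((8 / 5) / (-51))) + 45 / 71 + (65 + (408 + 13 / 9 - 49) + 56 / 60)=45962687 / 1329120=34.58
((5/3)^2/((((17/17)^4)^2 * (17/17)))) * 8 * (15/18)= 500/27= 18.52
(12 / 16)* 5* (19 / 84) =0.85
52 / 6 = 26 / 3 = 8.67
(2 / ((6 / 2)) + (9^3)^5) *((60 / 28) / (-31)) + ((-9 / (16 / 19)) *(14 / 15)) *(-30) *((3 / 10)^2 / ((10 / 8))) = -1544183490707534759 / 108500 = -14232105905138.57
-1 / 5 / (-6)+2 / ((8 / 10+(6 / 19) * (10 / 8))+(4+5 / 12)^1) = 74797 / 191910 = 0.39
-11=-11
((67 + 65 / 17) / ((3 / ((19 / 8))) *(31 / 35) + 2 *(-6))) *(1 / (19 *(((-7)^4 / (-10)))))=2150 / 1506897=0.00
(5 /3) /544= 5 /1632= 0.00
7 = 7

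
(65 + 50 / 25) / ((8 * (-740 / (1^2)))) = -67 / 5920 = -0.01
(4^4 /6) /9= 128 /27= 4.74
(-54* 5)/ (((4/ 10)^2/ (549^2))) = -1017228375/ 2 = -508614187.50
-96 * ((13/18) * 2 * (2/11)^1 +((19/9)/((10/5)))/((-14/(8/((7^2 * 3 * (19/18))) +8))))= 374272/11319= 33.07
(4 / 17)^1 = 0.24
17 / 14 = 1.21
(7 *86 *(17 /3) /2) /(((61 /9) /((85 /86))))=30345 /122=248.73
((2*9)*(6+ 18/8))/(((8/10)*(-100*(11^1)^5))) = -27/2342560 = -0.00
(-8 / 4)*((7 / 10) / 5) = -7 / 25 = -0.28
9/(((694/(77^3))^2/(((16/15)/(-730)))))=-1250534280534/219746425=-5690.81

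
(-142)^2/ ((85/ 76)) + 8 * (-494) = 1196544/ 85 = 14076.99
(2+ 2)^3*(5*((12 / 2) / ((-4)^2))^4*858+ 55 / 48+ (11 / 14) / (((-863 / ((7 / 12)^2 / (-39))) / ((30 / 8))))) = 17780157835 / 3231072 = 5502.87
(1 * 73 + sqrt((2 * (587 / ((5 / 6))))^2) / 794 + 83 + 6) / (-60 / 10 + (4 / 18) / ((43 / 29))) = -31452651 / 1123510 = -27.99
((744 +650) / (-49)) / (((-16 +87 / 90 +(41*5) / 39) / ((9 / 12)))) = 3315 / 1519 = 2.18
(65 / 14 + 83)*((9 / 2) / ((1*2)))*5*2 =55215 / 28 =1971.96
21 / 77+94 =94.27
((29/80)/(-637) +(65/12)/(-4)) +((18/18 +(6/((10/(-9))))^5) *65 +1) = -298392.62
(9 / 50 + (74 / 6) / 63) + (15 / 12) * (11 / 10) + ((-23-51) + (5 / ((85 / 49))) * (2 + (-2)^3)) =-57540557 / 642600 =-89.54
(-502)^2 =252004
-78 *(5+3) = -624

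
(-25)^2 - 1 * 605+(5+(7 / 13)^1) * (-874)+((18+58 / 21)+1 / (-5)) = -6552073 / 1365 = -4800.05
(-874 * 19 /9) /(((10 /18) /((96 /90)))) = -265696 /75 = -3542.61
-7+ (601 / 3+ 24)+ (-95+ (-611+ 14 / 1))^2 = 1437244 / 3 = 479081.33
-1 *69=-69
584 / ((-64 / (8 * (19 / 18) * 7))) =-9709 / 18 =-539.39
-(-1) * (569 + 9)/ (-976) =-289/ 488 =-0.59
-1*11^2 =-121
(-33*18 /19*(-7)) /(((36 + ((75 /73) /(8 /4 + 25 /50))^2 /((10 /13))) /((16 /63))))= 937904 /611211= 1.53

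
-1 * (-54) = 54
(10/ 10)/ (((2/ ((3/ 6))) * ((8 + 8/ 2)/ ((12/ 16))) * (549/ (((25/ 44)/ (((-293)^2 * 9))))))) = 25/ 1194490623744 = 0.00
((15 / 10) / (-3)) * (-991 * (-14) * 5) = -34685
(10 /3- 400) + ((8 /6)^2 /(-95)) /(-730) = -123789742 /312075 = -396.67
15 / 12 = 5 / 4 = 1.25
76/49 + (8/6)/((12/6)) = 326/147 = 2.22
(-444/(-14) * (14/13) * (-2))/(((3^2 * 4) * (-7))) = 74/273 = 0.27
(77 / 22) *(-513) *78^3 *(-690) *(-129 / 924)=-902877296490 / 11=-82079754226.36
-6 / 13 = -0.46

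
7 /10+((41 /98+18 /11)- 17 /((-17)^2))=123513 /45815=2.70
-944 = -944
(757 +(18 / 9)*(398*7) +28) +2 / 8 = 25429 / 4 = 6357.25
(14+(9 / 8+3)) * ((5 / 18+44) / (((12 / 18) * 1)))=1203.80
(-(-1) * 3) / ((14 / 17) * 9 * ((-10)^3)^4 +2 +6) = 51 / 126000000000136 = 0.00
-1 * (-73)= 73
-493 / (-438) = 493 / 438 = 1.13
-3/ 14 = -0.21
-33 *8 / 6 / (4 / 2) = -22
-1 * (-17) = 17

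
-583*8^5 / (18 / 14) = -133726208 / 9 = -14858467.56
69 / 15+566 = 570.60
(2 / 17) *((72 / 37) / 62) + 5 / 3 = 97711 / 58497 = 1.67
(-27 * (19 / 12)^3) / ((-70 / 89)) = 610451 / 4480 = 136.26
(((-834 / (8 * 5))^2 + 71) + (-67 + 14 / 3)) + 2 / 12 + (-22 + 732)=1384267 / 1200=1153.56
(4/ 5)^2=16/ 25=0.64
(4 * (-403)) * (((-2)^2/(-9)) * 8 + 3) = 8060/9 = 895.56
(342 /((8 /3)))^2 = 16448.06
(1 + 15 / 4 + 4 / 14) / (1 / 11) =1551 / 28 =55.39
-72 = -72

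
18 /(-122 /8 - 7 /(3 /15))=-0.36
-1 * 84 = -84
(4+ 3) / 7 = 1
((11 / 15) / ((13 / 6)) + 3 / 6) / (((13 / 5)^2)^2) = 13625 / 742586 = 0.02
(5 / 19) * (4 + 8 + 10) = 110 / 19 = 5.79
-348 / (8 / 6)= -261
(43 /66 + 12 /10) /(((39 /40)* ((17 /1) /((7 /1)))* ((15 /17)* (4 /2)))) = 0.44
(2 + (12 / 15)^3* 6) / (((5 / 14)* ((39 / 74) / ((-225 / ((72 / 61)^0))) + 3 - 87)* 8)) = -246309 / 11655325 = -0.02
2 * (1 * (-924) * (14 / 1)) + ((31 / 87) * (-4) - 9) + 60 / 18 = -2251481 / 87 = -25879.09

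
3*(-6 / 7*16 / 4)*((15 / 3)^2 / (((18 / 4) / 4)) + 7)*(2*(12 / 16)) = -3156 / 7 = -450.86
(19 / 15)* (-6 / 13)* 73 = -2774 / 65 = -42.68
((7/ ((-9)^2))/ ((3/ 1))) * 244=1708/ 243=7.03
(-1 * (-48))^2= 2304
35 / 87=0.40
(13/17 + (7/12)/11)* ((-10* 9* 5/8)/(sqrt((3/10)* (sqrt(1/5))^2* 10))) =-45875* sqrt(15)/2992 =-59.38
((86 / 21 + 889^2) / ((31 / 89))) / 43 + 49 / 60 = 9847603093 / 186620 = 52768.21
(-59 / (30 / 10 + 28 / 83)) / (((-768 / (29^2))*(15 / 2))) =4118377 / 1595520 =2.58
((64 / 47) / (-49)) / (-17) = 64 / 39151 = 0.00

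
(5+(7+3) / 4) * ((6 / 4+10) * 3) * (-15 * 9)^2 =18862875 / 4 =4715718.75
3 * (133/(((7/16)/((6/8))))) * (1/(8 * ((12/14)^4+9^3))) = 45619/389250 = 0.12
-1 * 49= -49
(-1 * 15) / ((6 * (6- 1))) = -1 / 2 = -0.50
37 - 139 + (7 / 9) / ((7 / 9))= -101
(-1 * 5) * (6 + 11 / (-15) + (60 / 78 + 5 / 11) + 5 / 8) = -122101 / 3432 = -35.58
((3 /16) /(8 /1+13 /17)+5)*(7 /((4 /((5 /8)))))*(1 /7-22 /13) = -8439555 /991744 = -8.51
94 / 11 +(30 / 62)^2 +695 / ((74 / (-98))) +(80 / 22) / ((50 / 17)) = -1780389484 / 1955635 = -910.39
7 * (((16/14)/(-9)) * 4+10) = 598/9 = 66.44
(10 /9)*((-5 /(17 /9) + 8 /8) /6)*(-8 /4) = 280 /459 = 0.61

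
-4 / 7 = -0.57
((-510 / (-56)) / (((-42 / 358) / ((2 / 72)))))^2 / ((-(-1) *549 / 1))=231496225 / 27333137664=0.01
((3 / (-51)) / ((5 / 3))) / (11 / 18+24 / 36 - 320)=54 / 487645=0.00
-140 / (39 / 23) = -3220 / 39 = -82.56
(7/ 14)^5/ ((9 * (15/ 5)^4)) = 1/ 23328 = 0.00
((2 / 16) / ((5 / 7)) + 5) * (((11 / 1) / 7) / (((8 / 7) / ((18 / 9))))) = 2277 / 160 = 14.23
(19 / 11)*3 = 5.18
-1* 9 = -9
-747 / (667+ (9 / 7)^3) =-256221 / 229510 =-1.12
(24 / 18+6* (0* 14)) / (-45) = -4 / 135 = -0.03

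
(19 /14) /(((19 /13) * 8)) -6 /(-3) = 237 /112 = 2.12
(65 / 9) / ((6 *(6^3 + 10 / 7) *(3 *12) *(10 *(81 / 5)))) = 0.00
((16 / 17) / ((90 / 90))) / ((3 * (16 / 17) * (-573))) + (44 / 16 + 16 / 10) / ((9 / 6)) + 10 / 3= 107141 / 17190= 6.23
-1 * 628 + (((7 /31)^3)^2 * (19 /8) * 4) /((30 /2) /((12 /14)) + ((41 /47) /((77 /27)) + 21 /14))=-77882174533576759 /124016214368216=-628.00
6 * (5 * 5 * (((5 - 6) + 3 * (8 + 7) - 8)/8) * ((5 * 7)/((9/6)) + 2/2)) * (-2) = -32850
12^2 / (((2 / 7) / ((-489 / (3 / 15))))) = -1232280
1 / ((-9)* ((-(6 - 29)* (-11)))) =0.00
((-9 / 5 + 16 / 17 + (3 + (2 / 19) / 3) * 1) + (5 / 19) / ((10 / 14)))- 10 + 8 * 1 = 2639 / 4845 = 0.54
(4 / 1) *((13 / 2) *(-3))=-78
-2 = -2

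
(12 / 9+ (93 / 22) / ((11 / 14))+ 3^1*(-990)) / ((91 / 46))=-49480958 / 33033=-1497.93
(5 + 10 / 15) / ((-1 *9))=-17 / 27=-0.63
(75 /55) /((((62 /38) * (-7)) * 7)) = -285 /16709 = -0.02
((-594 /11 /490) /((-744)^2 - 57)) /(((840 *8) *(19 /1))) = -3 /1923745409600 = -0.00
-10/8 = -5/4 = -1.25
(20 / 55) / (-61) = -4 / 671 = -0.01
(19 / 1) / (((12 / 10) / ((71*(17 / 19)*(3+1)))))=12070 / 3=4023.33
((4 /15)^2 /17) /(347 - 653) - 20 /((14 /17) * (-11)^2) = -99495026 /495685575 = -0.20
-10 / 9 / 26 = -5 / 117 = -0.04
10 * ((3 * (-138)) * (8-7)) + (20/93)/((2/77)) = -384250/93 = -4131.72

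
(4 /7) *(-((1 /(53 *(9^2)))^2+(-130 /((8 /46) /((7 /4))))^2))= -2018367489800089 /2064143088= -977823.44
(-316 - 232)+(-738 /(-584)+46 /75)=-11960093 /21900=-546.12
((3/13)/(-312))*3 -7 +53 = 62189/1352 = 46.00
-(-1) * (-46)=-46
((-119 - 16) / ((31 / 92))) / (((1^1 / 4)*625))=-9936 / 3875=-2.56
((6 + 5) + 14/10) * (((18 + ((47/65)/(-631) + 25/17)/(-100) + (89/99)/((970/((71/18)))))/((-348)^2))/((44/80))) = 0.00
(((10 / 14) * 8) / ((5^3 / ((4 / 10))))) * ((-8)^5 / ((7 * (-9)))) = 524288 / 55125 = 9.51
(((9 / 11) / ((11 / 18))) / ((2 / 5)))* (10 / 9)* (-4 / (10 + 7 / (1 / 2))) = -75 / 121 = -0.62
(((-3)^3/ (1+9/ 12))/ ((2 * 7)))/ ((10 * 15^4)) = -1/ 459375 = -0.00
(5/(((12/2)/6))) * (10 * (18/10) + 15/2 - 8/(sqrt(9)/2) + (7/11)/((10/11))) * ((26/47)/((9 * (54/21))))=28483/11421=2.49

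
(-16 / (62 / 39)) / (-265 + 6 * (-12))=312 / 10447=0.03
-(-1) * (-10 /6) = -5 /3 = -1.67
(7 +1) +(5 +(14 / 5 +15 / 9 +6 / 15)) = 17.87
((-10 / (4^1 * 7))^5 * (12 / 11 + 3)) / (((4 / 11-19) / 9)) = 253125 / 22050784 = 0.01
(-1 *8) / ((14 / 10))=-40 / 7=-5.71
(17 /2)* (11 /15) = 6.23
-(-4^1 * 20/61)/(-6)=-40/183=-0.22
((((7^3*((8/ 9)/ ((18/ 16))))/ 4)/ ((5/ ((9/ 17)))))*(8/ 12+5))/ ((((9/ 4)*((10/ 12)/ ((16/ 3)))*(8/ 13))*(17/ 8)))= 88.42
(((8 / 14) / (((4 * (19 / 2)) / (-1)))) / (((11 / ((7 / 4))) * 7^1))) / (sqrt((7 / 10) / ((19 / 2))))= -0.00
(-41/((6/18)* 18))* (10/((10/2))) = -13.67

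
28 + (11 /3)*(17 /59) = 5143 /177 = 29.06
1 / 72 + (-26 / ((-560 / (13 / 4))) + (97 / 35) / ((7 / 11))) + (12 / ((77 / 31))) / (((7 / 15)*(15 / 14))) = 11007673 / 776160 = 14.18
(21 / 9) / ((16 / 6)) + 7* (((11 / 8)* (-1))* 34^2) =-89005 / 8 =-11125.62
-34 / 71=-0.48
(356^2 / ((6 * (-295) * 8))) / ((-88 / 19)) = 150499 / 77880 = 1.93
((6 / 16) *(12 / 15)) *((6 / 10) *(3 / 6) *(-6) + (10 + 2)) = 153 / 50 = 3.06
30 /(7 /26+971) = 0.03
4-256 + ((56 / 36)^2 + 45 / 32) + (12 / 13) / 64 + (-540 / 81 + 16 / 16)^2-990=-40639009 / 33696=-1206.05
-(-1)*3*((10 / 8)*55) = 825 / 4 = 206.25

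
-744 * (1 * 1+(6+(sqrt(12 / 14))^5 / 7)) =-5208 - 26784 * sqrt(42) / 2401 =-5280.29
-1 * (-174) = 174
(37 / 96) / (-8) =-37 / 768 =-0.05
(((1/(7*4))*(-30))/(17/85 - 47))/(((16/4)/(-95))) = -2375/4368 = -0.54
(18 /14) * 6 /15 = 18 /35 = 0.51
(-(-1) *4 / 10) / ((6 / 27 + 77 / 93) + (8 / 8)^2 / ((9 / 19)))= 31 / 245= 0.13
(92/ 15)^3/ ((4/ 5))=288.40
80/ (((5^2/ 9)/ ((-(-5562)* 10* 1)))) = 1601856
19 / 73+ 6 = 457 / 73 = 6.26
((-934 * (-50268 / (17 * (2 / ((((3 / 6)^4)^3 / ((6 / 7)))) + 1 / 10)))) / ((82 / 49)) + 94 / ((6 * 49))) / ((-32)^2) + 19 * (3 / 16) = 195570769469417 / 51570037650432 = 3.79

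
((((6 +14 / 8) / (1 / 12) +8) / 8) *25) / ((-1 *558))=-2525 / 4464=-0.57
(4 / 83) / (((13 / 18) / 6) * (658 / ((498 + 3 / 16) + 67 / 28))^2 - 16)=-0.00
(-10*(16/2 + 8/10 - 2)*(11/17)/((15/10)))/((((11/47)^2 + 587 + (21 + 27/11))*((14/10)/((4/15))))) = -4276624/467295129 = -0.01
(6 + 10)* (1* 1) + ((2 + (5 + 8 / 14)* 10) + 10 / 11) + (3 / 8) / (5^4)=28730231 / 385000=74.62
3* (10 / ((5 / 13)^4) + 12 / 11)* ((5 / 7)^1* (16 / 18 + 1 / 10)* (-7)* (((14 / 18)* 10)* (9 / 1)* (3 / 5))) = -392391566 / 1375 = -285375.68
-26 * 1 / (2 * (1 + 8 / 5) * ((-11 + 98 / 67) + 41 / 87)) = 29145 / 52846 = 0.55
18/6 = 3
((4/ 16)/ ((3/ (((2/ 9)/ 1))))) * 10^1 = 5/ 27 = 0.19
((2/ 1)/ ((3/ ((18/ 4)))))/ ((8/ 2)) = 3/ 4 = 0.75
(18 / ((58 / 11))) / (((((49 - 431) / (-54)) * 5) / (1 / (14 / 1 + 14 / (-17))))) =45441 / 6203680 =0.01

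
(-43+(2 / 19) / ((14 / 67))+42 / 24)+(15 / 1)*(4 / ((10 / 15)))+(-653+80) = -278633 / 532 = -523.75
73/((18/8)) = 292/9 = 32.44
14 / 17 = 0.82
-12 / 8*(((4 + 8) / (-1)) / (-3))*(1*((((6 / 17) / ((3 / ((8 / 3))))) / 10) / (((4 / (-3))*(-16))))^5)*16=-3 / 4543542400000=-0.00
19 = 19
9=9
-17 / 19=-0.89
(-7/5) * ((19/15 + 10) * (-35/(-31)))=-8281/465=-17.81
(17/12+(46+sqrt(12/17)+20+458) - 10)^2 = 266521.12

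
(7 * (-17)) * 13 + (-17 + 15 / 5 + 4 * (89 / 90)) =-70067 / 45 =-1557.04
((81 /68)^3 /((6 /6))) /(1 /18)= 4782969 /157216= 30.42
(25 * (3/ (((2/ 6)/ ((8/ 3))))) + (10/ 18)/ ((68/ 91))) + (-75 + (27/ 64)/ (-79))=406694189/ 773568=525.74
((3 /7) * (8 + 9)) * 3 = 153 /7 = 21.86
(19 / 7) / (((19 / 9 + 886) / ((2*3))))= 1026 / 55951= 0.02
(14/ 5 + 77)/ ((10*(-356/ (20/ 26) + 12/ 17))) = -0.02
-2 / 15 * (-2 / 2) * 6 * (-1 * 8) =-32 / 5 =-6.40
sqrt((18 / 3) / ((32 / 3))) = 3 / 4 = 0.75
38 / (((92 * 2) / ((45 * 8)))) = 1710 / 23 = 74.35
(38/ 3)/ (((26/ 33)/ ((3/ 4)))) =627/ 52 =12.06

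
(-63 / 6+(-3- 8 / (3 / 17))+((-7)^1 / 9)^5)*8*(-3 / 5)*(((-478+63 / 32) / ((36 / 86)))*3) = -4573154667547 / 4723920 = -968084.70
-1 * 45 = -45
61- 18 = 43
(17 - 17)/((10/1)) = 0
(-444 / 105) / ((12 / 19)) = -703 / 105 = -6.70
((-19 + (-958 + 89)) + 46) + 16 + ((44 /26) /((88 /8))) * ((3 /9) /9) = -289924 /351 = -825.99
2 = 2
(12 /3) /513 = 0.01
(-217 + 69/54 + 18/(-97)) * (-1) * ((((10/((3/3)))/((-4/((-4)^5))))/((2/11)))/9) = 337775.74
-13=-13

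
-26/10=-2.60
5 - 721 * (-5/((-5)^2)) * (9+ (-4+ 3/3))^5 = 1121304.20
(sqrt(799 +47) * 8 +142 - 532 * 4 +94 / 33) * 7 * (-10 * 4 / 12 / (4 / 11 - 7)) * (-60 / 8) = 46159.47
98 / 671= 0.15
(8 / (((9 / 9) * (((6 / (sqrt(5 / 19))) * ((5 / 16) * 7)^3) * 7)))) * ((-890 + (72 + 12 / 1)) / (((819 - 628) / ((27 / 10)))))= -59424768 * sqrt(95) / 5445768125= -0.11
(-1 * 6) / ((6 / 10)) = -10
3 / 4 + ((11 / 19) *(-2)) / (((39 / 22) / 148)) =-284305 / 2964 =-95.92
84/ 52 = 21/ 13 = 1.62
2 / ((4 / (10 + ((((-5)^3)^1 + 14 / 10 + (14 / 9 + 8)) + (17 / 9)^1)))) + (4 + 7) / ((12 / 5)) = -8369 / 180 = -46.49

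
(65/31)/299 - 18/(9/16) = -22811/713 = -31.99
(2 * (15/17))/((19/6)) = 180/323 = 0.56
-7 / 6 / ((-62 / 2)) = 7 / 186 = 0.04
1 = 1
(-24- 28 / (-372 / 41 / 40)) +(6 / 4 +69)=169.94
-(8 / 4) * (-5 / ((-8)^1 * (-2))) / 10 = 1 / 16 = 0.06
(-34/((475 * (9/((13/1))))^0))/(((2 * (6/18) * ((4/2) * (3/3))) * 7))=-51/14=-3.64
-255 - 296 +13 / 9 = -4946 / 9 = -549.56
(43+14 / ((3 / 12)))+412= 511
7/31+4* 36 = 4471/31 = 144.23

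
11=11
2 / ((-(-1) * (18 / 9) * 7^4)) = 1 / 2401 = 0.00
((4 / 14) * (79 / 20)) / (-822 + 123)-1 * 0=-79 / 48930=-0.00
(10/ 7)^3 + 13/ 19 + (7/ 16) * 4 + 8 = 347999/ 26068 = 13.35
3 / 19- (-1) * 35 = 668 / 19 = 35.16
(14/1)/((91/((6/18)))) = 2/39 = 0.05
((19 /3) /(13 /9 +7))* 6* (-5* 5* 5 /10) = -225 /4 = -56.25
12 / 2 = 6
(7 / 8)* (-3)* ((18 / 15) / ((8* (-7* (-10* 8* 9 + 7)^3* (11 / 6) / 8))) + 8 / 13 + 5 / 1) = -30561413284959 / 2073311794840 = -14.74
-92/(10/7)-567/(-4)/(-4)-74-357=-42467/80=-530.84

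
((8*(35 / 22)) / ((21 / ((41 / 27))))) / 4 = 205 / 891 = 0.23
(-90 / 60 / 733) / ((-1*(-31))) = -3 / 45446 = -0.00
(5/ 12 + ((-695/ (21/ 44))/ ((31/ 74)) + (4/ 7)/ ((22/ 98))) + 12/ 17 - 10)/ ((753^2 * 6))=-565249171/ 552207797064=-0.00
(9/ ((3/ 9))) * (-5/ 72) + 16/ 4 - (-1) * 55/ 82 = 2.80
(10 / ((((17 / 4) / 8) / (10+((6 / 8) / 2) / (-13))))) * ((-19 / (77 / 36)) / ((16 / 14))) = -208620 / 143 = -1458.88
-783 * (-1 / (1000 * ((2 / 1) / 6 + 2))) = 2349 / 7000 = 0.34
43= 43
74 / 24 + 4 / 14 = 283 / 84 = 3.37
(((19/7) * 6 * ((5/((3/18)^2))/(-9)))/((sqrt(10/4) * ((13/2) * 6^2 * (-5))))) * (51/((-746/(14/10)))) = -646 * sqrt(10)/121225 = -0.02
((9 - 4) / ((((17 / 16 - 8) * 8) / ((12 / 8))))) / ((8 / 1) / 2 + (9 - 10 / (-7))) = -35 / 3737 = -0.01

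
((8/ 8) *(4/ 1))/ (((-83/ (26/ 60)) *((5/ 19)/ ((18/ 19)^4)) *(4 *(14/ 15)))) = -341172/ 19925395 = -0.02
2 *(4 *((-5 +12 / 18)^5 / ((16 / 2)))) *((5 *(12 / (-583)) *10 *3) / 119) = 74258600 / 1873179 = 39.64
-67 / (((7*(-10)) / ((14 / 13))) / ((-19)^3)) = -7070.05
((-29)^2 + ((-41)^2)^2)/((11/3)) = 8479806/11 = 770891.45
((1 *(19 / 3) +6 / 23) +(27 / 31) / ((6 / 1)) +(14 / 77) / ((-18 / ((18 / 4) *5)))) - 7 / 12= 185997 / 31372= 5.93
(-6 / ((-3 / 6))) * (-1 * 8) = -96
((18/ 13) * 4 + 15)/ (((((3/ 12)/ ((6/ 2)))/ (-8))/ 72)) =-1845504/ 13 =-141961.85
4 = 4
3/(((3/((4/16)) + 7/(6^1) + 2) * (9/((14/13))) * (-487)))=-0.00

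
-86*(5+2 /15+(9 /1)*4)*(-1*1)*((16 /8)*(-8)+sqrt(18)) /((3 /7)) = -5942944 /45+371434*sqrt(2) /15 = -97046.29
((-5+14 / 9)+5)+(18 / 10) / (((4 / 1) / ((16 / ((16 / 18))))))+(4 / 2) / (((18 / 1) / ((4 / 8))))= 437 / 45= 9.71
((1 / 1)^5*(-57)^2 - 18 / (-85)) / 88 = 276183 / 7480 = 36.92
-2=-2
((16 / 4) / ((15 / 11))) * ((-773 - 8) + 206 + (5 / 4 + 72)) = -7359 / 5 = -1471.80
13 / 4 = 3.25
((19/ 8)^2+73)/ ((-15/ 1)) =-5033/ 960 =-5.24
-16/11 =-1.45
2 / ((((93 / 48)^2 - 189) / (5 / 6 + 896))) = -1377536 / 142269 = -9.68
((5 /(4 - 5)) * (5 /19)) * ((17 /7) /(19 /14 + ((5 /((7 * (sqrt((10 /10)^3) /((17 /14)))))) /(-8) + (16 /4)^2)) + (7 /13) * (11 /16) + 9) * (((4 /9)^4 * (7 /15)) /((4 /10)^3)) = -78027713750 /21914927541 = -3.56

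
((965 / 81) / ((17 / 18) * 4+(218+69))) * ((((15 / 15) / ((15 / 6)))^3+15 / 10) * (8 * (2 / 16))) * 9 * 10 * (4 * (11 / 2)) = 1660186 / 13085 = 126.88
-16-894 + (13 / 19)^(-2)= -153429 / 169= -907.86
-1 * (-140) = 140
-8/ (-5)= 8/ 5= 1.60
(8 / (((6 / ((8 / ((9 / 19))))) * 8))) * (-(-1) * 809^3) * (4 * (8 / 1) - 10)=885282415688 / 27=32788237618.07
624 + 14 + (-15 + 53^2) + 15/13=44631/13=3433.15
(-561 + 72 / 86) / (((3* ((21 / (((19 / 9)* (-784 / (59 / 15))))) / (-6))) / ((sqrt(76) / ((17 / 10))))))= -3417142400* sqrt(19) / 129387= -115119.59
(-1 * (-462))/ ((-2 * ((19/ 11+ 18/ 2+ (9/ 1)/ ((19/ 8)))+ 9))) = -48279/ 4915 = -9.82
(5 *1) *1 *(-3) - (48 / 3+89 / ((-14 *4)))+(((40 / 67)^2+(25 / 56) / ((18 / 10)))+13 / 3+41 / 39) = -344438033 / 14705964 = -23.42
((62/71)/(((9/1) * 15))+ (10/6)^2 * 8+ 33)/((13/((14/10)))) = 3705569/623025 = 5.95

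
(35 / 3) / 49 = 5 / 21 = 0.24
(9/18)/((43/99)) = 99/86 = 1.15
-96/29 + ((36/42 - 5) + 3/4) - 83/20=-11016/1015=-10.85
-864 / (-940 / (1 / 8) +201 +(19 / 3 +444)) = 1296 / 10303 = 0.13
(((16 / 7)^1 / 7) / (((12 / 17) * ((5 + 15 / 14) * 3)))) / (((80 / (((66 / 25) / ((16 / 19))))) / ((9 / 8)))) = 627 / 560000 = 0.00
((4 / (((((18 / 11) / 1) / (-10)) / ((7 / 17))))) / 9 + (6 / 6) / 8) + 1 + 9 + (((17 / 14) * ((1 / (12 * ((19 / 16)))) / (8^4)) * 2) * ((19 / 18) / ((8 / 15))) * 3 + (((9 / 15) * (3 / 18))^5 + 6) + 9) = 11847800457043 / 493516800000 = 24.01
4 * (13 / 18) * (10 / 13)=2.22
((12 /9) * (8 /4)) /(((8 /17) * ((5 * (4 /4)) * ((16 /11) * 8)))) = 0.10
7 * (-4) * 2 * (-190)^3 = 384104000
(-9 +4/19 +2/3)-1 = -520/57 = -9.12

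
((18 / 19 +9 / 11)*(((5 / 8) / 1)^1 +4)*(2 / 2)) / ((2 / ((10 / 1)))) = 68265 / 1672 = 40.83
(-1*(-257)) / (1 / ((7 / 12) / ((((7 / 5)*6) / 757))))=13510.35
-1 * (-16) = 16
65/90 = 13/18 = 0.72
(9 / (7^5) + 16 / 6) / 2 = 134483 / 100842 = 1.33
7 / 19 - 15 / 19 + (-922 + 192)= -13878 / 19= -730.42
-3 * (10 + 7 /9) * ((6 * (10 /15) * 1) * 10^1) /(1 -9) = 485 /3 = 161.67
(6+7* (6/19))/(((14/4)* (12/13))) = 338/133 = 2.54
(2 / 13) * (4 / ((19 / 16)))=128 / 247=0.52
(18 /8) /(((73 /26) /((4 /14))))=117 /511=0.23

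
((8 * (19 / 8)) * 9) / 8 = 171 / 8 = 21.38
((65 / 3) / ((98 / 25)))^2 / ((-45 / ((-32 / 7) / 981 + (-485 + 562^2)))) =-214094.14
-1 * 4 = -4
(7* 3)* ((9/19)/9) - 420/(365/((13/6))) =-1925/1387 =-1.39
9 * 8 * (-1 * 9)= -648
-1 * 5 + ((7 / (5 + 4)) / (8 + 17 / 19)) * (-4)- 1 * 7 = -18784 / 1521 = -12.35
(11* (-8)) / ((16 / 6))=-33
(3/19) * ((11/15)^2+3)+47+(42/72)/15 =813917/17100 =47.60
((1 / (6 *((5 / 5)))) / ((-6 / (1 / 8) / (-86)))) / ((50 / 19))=817 / 7200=0.11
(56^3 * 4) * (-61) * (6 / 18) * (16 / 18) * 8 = -2742419456 / 27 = -101571090.96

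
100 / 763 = 0.13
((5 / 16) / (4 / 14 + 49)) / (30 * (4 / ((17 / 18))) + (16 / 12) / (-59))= 7021 / 140668736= 0.00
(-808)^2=652864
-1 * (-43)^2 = -1849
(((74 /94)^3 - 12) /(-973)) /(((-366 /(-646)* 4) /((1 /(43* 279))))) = 386057029 /887135899301316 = 0.00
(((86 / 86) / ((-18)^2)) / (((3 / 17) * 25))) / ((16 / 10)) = 17 / 38880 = 0.00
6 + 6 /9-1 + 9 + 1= 47 /3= 15.67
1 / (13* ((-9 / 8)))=-8 / 117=-0.07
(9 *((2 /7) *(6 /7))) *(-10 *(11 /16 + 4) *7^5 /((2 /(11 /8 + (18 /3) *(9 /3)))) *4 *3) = -1614886875 /8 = -201860859.38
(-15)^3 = -3375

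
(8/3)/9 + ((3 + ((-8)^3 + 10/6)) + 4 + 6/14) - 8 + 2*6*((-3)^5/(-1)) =454619/189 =2405.39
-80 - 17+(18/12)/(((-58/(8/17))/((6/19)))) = -908635/9367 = -97.00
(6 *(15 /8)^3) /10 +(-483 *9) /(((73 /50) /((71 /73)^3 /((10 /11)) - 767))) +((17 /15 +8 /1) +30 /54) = 1492228186902799637 /654295472640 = 2280664.09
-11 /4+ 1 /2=-9 /4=-2.25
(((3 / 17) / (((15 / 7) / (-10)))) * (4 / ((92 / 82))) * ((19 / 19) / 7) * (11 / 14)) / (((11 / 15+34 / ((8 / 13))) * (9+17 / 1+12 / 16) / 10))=-2164800 / 983713381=-0.00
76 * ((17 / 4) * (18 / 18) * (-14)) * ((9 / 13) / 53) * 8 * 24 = -7814016 / 689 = -11341.10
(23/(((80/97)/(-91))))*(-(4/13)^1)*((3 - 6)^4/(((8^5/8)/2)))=30.88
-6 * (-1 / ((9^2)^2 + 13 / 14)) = 84 / 91867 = 0.00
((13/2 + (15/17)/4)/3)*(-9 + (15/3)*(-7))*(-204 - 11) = 1080805/51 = 21192.25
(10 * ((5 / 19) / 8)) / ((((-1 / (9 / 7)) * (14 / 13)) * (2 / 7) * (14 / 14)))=-2925 / 2128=-1.37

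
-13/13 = -1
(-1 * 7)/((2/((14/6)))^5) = -15.13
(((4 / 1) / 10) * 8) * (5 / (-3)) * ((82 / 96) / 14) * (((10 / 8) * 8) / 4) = -205 / 252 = -0.81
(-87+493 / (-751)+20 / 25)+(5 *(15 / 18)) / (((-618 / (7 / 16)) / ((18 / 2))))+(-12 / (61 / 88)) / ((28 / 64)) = -1336537146999 / 10569513920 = -126.45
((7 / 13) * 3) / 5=21 / 65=0.32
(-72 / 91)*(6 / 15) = -144 / 455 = -0.32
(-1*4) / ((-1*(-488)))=-1 / 122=-0.01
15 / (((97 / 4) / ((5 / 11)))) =300 / 1067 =0.28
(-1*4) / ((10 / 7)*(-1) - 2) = 1.17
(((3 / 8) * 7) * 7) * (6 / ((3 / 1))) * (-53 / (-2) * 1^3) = 7791 / 8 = 973.88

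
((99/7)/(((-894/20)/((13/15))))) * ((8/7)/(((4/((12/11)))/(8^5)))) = -20447232/7301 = -2800.61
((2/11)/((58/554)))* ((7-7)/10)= 0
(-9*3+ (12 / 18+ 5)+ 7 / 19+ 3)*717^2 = -175475712 / 19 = -9235563.79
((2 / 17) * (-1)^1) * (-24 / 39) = 16 / 221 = 0.07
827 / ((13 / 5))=4135 / 13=318.08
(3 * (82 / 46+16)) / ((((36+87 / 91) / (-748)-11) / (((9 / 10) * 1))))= -375837462 / 86492765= -4.35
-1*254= -254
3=3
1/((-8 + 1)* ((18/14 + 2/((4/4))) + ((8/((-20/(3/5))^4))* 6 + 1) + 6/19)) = -118750000/3825032319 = -0.03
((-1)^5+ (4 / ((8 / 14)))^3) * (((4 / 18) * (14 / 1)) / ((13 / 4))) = 4256 / 13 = 327.38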